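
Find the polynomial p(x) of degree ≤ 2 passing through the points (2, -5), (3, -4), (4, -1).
x**2 - 4*x - 1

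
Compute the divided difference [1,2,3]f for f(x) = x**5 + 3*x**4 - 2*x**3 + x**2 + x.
154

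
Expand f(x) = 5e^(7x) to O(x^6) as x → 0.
5 + 35*x + 245*x**2/2 + 1715*x**3/6 + 12005*x**4/24 + 16807*x**5/24 + O(x**6)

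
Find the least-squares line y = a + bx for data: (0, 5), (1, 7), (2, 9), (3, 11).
a = 5, b = 2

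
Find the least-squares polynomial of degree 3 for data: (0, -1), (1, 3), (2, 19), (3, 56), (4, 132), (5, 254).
-127/126 + (2155/756)x + (-185/252)x² + (56/27)x³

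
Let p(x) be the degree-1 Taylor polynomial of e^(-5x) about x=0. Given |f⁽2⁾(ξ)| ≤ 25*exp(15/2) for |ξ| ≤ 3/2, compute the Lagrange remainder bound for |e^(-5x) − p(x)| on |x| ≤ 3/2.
225*exp(15/2)/8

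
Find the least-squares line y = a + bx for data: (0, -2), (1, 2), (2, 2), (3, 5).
a = -7/5, b = 21/10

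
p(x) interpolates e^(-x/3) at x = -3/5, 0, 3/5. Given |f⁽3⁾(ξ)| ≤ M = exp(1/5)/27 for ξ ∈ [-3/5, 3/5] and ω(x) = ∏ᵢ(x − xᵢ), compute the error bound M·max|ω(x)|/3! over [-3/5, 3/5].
sqrt(3)*exp(1/5)/3375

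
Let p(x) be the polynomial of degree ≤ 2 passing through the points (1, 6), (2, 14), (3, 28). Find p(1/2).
17/4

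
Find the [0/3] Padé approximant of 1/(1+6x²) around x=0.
1/(6*x**2 + 1)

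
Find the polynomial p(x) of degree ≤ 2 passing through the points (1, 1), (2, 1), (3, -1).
-x**2 + 3*x - 1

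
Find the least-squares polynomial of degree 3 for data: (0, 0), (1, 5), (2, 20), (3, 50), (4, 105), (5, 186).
11/126 + (1315/756)x + (505/252)x² + (55/54)x³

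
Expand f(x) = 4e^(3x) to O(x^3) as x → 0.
4 + 12*x + 18*x**2 + O(x**3)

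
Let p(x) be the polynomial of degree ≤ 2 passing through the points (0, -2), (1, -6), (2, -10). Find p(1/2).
-4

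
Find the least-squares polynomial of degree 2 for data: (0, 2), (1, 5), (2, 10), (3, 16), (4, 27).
78/35 + (87/70)x + (17/14)x²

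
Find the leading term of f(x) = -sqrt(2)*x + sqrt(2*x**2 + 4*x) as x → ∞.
sqrt(2)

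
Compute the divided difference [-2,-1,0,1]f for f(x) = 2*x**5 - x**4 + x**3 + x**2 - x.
13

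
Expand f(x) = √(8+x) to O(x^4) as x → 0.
2*sqrt(2) + sqrt(2)*x/8 - sqrt(2)*x**2/256 + sqrt(2)*x**3/4096 + O(x**4)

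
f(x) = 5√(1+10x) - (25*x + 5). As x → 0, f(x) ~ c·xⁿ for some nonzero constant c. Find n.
2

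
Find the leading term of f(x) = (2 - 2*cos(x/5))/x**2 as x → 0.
1/25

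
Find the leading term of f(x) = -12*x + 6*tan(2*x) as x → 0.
16*x**3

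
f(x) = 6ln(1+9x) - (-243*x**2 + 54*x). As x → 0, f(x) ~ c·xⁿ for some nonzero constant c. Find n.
3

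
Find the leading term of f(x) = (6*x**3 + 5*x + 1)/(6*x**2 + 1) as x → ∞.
x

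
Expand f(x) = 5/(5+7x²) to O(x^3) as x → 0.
1 - 7*x**2/5 + O(x**3)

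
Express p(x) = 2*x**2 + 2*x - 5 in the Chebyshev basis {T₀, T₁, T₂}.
(-4)T₀ + (2)T₁ + T₂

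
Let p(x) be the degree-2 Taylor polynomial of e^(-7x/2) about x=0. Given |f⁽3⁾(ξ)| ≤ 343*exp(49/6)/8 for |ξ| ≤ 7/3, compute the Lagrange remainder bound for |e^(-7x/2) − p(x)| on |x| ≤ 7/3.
117649*exp(49/6)/1296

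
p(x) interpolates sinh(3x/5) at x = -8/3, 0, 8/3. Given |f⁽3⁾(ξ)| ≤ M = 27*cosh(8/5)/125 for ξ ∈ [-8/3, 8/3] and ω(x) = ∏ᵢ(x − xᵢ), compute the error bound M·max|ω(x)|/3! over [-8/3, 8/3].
512*sqrt(3)*cosh(8/5)/3375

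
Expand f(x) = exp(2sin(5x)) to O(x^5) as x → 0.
1 + 10*x + 50*x**2 + 125*x**3 + O(x**5)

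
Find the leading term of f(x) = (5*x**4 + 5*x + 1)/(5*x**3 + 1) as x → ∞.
x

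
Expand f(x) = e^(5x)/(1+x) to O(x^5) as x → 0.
1 + 4*x + 17*x**2/2 + 37*x**3/3 + 329*x**4/24 + O(x**5)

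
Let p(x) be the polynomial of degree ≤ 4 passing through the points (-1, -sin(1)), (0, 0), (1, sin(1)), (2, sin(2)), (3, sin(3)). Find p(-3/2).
-45*sin(2)/32 + 35*sin(3)/128 + 63*sin(1)/128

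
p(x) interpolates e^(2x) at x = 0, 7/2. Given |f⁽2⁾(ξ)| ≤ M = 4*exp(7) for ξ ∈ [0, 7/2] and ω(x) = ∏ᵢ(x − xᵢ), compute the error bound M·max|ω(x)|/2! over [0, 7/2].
49*exp(7)/8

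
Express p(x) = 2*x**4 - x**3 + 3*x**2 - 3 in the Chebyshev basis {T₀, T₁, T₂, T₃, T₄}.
(-3/4)T₀ + (-3/4)T₁ + (5/2)T₂ + (-1/4)T₃ + (1/4)T₄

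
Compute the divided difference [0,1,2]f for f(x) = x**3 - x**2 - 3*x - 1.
2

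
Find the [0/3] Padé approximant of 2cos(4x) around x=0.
2/(8*x**2 + 1)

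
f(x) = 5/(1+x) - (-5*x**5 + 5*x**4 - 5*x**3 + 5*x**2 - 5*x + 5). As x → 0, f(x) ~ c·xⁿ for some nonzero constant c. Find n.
6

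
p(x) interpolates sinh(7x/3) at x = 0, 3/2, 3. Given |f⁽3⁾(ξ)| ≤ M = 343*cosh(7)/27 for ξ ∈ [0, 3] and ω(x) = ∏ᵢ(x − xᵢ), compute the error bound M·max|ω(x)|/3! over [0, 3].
343*sqrt(3)*cosh(7)/216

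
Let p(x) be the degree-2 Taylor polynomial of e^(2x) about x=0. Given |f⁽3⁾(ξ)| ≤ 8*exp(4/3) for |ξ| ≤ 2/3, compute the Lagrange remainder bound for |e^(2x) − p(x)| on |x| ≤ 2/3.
32*exp(4/3)/81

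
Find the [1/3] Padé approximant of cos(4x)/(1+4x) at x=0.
(1 - 5*x/3)/(56*x**3/3 + 4*x**2/3 + 7*x/3 + 1)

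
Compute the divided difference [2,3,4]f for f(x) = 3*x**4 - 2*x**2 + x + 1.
163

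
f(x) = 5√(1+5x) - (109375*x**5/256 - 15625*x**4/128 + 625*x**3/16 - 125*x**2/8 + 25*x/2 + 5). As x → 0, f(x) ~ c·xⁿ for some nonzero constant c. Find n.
6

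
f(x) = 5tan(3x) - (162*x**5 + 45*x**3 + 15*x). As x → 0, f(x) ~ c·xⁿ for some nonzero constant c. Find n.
7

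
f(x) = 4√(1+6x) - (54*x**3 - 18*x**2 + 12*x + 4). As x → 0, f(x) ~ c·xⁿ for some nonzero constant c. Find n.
4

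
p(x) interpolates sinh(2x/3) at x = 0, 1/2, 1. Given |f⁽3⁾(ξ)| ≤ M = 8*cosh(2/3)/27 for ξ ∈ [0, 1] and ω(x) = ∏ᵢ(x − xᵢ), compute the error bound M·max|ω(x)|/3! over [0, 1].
sqrt(3)*cosh(2/3)/729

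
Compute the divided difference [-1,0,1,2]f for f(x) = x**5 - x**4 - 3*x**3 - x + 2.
0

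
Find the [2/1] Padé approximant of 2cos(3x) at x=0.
2 - 9*x**2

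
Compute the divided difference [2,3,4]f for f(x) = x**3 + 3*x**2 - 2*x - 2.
12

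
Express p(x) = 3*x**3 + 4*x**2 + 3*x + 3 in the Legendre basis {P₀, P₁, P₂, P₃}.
(13/3)P₀ + (24/5)P₁ + (8/3)P₂ + (6/5)P₃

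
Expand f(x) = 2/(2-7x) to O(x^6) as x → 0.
1 + 7*x/2 + 49*x**2/4 + 343*x**3/8 + 2401*x**4/16 + 16807*x**5/32 + O(x**6)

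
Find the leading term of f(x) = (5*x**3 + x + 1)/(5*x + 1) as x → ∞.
x**2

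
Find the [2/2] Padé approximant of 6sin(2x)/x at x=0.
(12 - 28*x**2/5)/(x**2/5 + 1)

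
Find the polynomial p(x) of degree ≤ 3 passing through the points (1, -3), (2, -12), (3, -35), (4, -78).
-x**3 - x**2 + x - 2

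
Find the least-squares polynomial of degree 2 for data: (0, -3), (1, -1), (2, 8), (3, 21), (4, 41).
-108/35 + (-3/7)x + (20/7)x²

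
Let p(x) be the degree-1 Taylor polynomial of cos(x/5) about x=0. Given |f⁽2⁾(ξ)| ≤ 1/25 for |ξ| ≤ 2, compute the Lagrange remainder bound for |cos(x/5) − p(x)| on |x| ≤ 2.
2/25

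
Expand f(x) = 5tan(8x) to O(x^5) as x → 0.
40*x + 2560*x**3/3 + O(x**5)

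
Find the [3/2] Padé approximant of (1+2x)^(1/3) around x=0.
(56*x**3/405 + 28*x**2/15 + 14*x/5 + 1)/(8*x**2/9 + 32*x/15 + 1)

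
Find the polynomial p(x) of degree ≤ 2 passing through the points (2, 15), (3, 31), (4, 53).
3*x**2 + x + 1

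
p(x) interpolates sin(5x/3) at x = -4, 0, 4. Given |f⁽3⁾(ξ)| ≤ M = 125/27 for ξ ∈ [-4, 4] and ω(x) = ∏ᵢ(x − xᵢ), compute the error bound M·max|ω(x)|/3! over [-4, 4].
8000*sqrt(3)/729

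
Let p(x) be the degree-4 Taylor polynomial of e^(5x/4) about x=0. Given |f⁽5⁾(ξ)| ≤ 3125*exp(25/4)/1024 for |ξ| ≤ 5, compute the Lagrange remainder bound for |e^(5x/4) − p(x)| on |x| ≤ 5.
1953125*exp(25/4)/24576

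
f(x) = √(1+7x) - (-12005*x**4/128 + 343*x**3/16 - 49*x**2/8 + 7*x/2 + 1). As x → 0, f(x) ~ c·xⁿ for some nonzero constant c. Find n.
5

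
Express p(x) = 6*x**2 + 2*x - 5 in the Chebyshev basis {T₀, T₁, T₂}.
(-2)T₀ + (2)T₁ + (3)T₂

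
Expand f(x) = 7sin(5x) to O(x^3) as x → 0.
35*x + O(x**3)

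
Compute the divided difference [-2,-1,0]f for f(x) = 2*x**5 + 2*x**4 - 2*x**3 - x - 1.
-10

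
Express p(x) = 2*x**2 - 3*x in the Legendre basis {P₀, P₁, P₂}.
(2/3)P₀ + (-3)P₁ + (4/3)P₂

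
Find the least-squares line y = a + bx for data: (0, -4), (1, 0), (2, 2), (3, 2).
a = -3, b = 2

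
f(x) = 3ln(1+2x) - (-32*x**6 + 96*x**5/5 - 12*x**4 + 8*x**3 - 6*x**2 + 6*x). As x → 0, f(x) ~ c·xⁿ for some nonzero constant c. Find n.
7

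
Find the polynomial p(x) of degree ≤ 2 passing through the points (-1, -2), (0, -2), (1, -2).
-2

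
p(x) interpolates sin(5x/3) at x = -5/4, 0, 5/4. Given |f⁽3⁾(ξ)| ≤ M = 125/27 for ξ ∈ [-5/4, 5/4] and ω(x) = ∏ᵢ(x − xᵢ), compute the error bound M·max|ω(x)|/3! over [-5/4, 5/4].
15625*sqrt(3)/46656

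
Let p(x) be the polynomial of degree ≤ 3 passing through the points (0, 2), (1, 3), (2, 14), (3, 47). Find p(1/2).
2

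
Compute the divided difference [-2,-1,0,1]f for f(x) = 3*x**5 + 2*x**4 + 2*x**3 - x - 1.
13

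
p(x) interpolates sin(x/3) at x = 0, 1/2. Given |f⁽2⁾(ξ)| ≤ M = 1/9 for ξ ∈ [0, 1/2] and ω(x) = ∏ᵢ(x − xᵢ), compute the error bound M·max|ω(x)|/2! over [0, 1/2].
1/288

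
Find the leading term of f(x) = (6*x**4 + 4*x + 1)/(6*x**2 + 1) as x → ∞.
x**2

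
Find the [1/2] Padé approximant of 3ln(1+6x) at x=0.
18*x/(-3*x**2 + 3*x + 1)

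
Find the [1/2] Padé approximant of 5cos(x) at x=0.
5/(x**2/2 + 1)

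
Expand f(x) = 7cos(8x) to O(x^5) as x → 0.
7 - 224*x**2 + 3584*x**4/3 + O(x**5)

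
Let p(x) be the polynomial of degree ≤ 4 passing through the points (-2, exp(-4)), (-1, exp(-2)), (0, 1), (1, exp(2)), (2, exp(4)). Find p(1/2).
(-20*exp(2) + 3 + 5*(-exp(4) + 18 + 12*exp(2))*exp(4))*exp(-4)/128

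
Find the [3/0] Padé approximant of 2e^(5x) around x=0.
125*x**3/3 + 25*x**2 + 10*x + 2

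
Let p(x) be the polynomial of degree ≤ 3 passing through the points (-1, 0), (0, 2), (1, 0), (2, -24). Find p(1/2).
21/8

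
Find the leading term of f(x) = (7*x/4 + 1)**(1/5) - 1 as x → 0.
7*x/20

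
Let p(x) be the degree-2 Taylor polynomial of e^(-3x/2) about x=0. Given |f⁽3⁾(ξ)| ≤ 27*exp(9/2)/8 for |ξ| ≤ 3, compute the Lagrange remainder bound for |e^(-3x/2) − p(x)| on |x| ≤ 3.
243*exp(9/2)/16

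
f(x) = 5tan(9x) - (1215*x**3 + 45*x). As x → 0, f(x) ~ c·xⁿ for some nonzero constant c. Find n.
5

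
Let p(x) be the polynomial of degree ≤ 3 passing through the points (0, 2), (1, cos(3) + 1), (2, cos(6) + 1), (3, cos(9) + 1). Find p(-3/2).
-35*cos(9)/16 + 121/16 + 135*cos(6)/16 - 189*cos(3)/16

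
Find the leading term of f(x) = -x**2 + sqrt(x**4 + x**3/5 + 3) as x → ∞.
x/10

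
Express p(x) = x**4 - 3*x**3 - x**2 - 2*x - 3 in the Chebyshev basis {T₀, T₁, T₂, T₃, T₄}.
(-25/8)T₀ + (-17/4)T₁ + (-3/4)T₃ + (1/8)T₄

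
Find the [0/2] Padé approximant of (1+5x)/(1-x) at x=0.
1/(30*x**2 - 6*x + 1)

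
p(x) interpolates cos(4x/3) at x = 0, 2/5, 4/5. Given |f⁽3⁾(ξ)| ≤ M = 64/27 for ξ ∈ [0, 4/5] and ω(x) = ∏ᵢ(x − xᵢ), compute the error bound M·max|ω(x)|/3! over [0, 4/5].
512*sqrt(3)/91125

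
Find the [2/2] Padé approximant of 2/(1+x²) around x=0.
2/(x**2 + 1)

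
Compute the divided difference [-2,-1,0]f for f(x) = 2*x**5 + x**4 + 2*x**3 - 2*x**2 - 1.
-31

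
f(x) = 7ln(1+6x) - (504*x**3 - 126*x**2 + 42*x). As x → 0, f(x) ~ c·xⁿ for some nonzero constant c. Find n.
4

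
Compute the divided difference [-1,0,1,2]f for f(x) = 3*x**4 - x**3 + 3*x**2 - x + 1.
5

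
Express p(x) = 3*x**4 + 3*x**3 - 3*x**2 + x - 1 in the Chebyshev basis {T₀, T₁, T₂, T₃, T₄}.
(-11/8)T₀ + (13/4)T₁ + (3/4)T₃ + (3/8)T₄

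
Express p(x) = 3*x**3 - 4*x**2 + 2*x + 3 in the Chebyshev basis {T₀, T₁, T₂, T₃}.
T₀ + (17/4)T₁ + (-2)T₂ + (3/4)T₃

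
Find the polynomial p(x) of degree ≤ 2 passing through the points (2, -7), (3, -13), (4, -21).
-x**2 - x - 1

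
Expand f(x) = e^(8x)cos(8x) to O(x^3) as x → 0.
1 + 8*x + O(x**3)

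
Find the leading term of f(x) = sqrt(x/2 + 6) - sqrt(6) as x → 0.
sqrt(6)*x/24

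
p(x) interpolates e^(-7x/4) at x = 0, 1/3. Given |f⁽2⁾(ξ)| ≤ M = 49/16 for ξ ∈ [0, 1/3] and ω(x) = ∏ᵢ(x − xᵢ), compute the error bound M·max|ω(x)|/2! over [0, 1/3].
49/1152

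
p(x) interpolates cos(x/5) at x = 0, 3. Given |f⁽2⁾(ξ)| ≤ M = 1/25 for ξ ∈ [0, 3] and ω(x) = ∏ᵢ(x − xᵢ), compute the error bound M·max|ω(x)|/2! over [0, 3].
9/200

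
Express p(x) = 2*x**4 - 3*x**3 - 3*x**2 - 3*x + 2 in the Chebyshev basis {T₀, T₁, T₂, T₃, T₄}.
(5/4)T₀ + (-21/4)T₁ + (-1/2)T₂ + (-3/4)T₃ + (1/4)T₄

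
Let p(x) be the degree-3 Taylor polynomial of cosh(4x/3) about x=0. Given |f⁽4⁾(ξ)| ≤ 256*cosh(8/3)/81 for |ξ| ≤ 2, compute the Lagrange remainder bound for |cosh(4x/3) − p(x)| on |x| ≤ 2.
512*cosh(8/3)/243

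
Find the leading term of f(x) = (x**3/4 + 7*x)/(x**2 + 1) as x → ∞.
x/4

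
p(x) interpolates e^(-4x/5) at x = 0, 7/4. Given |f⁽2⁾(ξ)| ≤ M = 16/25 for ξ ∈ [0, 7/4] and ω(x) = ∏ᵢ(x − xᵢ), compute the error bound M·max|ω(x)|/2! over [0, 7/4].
49/200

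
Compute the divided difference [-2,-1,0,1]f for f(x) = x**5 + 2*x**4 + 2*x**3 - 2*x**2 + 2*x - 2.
3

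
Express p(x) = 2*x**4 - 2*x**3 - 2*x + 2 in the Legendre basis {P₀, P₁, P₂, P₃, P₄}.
(12/5)P₀ + (-16/5)P₁ + (8/7)P₂ + (-4/5)P₃ + (16/35)P₄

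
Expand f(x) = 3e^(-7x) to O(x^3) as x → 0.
3 - 21*x + 147*x**2/2 + O(x**3)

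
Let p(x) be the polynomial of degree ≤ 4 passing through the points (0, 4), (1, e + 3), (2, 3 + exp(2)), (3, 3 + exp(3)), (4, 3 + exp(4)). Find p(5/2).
-5*exp(4)/128 - 5*e/32 + 387/128 + 45*exp(2)/64 + 15*exp(3)/32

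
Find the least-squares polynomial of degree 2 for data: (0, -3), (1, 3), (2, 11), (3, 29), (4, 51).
-13/5 + (7/5)x + (3)x²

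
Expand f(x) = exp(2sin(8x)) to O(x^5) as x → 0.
1 + 16*x + 128*x**2 + 512*x**3 + O(x**5)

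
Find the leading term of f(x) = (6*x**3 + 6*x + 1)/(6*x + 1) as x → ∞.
x**2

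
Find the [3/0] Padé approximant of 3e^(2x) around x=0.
4*x**3 + 6*x**2 + 6*x + 3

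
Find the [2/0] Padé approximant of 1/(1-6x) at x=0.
36*x**2 + 6*x + 1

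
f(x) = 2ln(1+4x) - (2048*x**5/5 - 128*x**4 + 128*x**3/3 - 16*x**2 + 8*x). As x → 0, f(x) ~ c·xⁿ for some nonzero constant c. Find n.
6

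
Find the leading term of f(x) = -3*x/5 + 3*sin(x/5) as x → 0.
-x**3/250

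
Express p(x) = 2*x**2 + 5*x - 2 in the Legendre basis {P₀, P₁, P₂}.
(-4/3)P₀ + (5)P₁ + (4/3)P₂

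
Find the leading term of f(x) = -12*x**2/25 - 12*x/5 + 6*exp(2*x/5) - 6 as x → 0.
8*x**3/125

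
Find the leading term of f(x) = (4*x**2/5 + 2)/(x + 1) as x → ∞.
4*x/5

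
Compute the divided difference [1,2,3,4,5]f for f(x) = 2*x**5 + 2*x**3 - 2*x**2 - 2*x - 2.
30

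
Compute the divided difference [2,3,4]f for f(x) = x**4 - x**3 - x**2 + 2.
45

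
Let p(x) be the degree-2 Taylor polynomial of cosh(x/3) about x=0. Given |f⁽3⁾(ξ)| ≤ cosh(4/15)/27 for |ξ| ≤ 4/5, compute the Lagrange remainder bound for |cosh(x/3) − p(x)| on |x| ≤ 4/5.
32*cosh(4/15)/10125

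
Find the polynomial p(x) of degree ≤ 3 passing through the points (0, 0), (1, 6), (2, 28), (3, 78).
2*x**3 + 2*x**2 + 2*x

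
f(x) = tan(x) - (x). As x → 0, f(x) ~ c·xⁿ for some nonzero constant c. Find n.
3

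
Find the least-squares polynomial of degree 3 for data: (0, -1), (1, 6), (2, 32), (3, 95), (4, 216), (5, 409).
-113/126 + (2279/756)x + (155/252)x² + (82/27)x³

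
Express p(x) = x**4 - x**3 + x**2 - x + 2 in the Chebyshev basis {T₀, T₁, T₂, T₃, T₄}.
(23/8)T₀ + (-7/4)T₁ + T₂ + (-1/4)T₃ + (1/8)T₄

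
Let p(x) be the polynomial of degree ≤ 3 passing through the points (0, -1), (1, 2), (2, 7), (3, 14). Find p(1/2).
1/4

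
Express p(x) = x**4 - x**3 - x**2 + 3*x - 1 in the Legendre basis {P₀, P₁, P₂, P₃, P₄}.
(-17/15)P₀ + (12/5)P₁ + (-2/21)P₂ + (-2/5)P₃ + (8/35)P₄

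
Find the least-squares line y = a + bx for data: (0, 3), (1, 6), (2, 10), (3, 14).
a = 27/10, b = 37/10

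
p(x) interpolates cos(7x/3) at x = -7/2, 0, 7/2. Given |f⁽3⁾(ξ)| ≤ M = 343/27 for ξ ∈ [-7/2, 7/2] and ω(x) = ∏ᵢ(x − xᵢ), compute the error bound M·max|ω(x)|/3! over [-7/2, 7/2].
117649*sqrt(3)/5832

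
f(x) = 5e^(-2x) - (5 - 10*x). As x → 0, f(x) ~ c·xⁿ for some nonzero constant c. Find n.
2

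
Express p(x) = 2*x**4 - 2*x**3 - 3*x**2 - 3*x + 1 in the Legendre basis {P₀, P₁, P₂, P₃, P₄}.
(2/5)P₀ + (-21/5)P₁ + (-6/7)P₂ + (-4/5)P₃ + (16/35)P₄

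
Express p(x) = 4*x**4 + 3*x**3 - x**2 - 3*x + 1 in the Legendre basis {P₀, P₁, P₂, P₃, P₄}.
(22/15)P₀ + (-6/5)P₁ + (34/21)P₂ + (6/5)P₃ + (32/35)P₄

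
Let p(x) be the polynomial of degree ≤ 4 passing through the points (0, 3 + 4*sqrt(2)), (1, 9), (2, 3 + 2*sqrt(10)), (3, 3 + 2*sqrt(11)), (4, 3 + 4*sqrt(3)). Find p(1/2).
-35*sqrt(10)/32 - 5*sqrt(3)/32 + 7*sqrt(11)/16 + 35*sqrt(2)/32 + 153/16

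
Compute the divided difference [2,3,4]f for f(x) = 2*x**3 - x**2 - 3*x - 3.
17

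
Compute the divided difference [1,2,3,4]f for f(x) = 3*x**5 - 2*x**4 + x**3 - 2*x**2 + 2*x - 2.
176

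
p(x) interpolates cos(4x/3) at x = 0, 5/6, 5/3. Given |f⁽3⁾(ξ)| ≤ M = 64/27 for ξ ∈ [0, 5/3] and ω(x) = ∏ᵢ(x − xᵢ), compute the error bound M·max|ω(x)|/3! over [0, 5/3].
1000*sqrt(3)/19683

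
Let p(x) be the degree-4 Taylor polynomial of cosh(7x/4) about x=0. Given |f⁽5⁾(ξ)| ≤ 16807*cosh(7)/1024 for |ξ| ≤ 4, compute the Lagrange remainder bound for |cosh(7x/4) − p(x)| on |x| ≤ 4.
16807*cosh(7)/120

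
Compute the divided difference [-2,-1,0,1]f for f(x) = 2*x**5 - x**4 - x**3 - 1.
11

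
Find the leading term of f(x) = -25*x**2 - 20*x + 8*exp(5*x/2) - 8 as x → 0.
125*x**3/6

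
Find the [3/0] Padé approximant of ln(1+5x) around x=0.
5*x*(50*x**2 - 15*x + 6)/6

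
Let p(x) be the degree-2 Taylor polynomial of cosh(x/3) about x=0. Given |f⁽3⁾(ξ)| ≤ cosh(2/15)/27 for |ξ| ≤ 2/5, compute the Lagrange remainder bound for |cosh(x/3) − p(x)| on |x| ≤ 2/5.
4*cosh(2/15)/10125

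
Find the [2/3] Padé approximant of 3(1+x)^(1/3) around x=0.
(7*x**2/6 + 4*x + 3)/(-x**3/162 + x**2/6 + x + 1)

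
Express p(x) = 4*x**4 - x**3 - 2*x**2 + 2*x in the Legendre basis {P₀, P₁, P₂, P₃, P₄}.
(2/15)P₀ + (7/5)P₁ + (20/21)P₂ + (-2/5)P₃ + (32/35)P₄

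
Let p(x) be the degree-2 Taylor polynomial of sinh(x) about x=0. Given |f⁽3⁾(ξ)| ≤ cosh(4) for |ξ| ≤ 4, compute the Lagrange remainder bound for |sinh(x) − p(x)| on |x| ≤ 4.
32*cosh(4)/3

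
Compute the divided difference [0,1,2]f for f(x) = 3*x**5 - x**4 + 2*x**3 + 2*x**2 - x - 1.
46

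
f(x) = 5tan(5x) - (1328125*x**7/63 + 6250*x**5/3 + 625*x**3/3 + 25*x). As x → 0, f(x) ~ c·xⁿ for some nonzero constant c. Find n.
9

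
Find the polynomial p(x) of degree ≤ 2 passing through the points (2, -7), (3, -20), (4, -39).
-3*x**2 + 2*x + 1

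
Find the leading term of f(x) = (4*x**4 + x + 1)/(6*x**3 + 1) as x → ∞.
2*x/3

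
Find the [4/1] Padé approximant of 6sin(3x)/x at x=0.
243*x**4/20 - 27*x**2 + 18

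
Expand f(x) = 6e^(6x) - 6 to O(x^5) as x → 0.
36*x + 108*x**2 + 216*x**3 + 324*x**4 + O(x**5)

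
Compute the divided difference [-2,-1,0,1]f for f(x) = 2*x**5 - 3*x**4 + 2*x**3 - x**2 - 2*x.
18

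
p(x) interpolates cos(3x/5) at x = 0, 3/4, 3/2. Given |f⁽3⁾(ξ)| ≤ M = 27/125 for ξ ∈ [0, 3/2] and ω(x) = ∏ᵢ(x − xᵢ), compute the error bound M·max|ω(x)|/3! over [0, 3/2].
27*sqrt(3)/8000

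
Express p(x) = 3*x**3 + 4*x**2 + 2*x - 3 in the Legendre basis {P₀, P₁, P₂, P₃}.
(-5/3)P₀ + (19/5)P₁ + (8/3)P₂ + (6/5)P₃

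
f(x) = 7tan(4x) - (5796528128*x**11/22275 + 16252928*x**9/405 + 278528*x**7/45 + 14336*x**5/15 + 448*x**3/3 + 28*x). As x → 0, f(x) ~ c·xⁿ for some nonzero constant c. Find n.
13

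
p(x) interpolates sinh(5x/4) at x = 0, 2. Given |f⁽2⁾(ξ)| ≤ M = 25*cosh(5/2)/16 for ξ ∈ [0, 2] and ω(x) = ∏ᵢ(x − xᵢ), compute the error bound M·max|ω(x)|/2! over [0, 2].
25*cosh(5/2)/32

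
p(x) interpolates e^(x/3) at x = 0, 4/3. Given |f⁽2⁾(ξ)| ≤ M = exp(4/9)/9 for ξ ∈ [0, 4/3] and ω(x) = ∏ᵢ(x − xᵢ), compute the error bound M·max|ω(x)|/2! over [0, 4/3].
2*exp(4/9)/81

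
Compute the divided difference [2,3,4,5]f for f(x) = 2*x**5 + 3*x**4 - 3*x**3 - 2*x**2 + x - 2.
289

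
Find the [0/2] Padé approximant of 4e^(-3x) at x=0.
4/(9*x**2/2 + 3*x + 1)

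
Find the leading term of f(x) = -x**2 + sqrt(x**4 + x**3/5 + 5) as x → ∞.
x/10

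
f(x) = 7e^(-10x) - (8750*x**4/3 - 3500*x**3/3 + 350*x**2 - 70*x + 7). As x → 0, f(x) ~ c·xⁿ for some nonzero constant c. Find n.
5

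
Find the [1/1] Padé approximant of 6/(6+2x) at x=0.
1/(x/3 + 1)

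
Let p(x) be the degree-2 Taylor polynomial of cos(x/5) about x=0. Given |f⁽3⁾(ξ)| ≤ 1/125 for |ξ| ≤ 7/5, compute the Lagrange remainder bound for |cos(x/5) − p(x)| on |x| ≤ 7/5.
343/93750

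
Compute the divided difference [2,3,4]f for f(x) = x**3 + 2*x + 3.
9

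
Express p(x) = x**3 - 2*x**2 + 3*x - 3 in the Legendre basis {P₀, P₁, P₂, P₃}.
(-11/3)P₀ + (18/5)P₁ + (-4/3)P₂ + (2/5)P₃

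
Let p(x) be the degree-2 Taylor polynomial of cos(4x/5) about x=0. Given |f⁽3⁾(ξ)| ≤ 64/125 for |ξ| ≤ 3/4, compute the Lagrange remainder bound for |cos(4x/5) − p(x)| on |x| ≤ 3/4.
9/250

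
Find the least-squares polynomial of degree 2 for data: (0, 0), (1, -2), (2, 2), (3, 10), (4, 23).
-1/7 + (-137/35)x + (17/7)x²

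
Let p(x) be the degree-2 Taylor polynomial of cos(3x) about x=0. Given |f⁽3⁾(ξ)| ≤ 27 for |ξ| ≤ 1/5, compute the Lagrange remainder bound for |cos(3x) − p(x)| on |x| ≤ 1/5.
9/250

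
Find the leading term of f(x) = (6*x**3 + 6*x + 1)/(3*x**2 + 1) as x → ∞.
2*x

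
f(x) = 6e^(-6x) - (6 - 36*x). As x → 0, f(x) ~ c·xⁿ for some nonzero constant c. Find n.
2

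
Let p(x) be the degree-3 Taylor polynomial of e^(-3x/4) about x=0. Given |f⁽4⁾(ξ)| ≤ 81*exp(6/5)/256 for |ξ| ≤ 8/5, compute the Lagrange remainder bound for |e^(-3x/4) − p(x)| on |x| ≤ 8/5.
54*exp(6/5)/625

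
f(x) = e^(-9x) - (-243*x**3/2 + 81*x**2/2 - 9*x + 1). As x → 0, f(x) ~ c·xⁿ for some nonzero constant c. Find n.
4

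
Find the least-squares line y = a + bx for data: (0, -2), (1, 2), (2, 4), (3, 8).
a = -9/5, b = 16/5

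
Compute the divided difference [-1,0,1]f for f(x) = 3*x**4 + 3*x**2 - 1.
6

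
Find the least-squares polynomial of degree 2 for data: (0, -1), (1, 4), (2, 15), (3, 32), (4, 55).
-1 + (2)x + (3)x²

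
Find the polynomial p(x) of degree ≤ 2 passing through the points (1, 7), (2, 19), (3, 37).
3*x**2 + 3*x + 1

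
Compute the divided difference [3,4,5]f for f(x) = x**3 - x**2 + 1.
11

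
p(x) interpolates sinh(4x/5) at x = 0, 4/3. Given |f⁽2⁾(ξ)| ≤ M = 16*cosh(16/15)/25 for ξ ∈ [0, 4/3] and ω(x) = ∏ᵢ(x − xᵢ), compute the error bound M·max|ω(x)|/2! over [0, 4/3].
32*cosh(16/15)/225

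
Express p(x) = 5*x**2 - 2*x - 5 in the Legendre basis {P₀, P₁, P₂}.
(-10/3)P₀ + (-2)P₁ + (10/3)P₂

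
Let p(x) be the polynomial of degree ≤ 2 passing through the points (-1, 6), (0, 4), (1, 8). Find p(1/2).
21/4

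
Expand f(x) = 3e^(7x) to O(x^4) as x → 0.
3 + 21*x + 147*x**2/2 + 343*x**3/2 + O(x**4)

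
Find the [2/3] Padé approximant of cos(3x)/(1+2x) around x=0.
(1 - 15*x**2/4)/(3*x**3/2 + 3*x**2/4 + 2*x + 1)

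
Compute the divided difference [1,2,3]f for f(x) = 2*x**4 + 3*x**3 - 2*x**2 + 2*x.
66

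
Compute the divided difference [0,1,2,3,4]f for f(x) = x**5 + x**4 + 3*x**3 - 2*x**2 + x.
11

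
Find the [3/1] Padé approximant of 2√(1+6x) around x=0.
(-27*x**3/4 + 27*x**2/2 + 27*x/2 + 2)/(15*x/4 + 1)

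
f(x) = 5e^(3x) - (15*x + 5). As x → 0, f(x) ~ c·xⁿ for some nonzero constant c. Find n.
2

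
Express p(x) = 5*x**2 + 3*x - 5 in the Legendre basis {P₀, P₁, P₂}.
(-10/3)P₀ + (3)P₁ + (10/3)P₂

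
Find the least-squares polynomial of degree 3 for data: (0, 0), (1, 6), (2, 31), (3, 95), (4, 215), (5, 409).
11/126 + (1261/756)x + (235/252)x² + (163/54)x³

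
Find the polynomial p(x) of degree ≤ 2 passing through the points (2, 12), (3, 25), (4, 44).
3*x**2 - 2*x + 4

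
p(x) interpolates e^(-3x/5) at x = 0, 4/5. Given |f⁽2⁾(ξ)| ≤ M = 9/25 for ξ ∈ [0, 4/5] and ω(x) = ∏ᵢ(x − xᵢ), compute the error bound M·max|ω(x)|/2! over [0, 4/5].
18/625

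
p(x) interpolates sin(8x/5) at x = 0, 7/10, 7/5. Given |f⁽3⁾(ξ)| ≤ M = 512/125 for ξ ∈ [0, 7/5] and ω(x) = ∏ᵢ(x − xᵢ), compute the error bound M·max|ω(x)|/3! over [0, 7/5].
21952*sqrt(3)/421875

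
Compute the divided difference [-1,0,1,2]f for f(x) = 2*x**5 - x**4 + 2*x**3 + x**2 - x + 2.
10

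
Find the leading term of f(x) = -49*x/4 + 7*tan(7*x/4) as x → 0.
2401*x**3/192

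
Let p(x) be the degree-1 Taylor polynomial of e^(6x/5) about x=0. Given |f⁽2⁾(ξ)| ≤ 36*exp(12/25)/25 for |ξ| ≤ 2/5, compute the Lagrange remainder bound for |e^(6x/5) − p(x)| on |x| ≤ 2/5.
72*exp(12/25)/625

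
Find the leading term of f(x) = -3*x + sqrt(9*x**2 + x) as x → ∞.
1/6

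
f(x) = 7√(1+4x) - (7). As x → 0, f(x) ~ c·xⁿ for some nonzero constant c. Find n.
1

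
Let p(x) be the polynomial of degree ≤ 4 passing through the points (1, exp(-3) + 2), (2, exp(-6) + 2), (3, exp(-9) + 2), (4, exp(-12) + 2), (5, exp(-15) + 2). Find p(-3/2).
(-8580*exp(9) - 5460*exp(3) + 1155 + 10010*exp(6) + 3003*exp(12) + 256*exp(15))*exp(-15)/128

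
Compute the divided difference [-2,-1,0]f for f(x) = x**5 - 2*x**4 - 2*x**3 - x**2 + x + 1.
-24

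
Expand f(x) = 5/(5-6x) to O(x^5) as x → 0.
1 + 6*x/5 + 36*x**2/25 + 216*x**3/125 + 1296*x**4/625 + O(x**5)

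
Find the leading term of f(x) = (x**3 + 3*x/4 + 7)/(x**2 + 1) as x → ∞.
x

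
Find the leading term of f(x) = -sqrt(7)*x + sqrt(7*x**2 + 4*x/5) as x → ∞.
2*sqrt(7)/35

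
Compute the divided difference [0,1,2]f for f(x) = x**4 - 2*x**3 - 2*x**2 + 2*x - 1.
-1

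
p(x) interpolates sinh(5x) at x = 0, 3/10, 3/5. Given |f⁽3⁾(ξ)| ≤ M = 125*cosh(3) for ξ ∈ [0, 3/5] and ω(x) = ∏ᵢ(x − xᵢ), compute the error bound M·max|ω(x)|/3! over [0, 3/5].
sqrt(3)*cosh(3)/8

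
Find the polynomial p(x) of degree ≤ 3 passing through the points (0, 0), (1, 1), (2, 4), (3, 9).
x**2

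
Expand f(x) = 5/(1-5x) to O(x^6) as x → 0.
5 + 25*x + 125*x**2 + 625*x**3 + 3125*x**4 + 15625*x**5 + O(x**6)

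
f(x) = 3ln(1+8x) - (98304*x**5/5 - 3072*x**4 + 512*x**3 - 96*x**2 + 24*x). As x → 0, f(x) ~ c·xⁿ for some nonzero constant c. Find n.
6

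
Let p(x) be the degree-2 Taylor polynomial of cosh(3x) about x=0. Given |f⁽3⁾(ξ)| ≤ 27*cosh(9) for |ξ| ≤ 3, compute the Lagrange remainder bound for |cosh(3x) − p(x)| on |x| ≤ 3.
243*cosh(9)/2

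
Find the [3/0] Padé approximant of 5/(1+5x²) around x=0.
5 - 25*x**2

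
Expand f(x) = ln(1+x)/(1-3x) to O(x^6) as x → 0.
x + 5*x**2/2 + 47*x**3/6 + 93*x**4/4 + 1399*x**5/20 + O(x**6)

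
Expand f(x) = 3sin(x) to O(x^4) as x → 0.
3*x - x**3/2 + O(x**4)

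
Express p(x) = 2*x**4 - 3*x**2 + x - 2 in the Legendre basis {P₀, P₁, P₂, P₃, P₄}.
(-13/5)P₀ + P₁ + (-6/7)P₂ + (16/35)P₄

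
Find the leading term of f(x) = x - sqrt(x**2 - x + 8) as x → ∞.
1/2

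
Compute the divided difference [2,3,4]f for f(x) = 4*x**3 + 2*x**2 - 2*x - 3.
38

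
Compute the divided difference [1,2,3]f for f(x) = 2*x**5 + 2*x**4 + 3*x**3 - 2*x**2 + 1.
246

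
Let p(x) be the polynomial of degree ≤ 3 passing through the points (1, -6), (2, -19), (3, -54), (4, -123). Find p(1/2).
-4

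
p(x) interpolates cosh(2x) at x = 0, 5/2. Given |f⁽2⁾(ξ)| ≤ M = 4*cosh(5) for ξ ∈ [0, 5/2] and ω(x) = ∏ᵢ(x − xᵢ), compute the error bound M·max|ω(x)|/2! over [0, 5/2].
25*cosh(5)/8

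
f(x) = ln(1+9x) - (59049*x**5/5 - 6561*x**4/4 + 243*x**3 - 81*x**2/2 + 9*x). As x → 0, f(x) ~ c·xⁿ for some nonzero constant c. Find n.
6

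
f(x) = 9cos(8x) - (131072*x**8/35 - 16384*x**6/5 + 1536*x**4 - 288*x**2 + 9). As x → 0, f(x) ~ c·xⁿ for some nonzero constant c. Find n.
10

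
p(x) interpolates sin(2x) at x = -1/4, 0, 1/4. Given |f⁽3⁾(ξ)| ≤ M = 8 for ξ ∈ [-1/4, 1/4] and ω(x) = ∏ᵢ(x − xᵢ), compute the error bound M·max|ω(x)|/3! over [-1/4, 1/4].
sqrt(3)/216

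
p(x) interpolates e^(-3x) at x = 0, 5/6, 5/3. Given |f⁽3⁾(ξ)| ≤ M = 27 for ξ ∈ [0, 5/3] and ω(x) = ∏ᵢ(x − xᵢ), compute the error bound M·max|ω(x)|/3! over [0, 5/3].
125*sqrt(3)/216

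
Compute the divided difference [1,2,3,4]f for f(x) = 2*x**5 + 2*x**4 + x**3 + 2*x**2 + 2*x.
151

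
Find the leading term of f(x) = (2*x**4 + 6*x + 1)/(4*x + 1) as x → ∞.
x**3/2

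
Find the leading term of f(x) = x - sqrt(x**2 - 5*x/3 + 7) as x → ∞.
5/6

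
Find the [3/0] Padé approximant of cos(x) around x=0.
1 - x**2/2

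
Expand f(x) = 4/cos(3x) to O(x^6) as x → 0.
4 + 18*x**2 + 135*x**4/2 + O(x**6)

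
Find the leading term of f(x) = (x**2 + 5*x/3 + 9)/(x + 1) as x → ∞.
x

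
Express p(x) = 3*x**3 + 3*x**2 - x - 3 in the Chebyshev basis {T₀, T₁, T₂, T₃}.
(-3/2)T₀ + (5/4)T₁ + (3/2)T₂ + (3/4)T₃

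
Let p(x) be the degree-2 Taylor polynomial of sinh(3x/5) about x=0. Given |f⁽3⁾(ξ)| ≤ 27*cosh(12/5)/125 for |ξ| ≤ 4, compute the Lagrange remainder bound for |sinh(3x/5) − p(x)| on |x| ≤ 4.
288*cosh(12/5)/125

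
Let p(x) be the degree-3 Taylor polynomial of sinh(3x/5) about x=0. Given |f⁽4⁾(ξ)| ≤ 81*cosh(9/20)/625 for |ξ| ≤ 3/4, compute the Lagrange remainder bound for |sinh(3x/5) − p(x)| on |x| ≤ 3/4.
2187*cosh(9/20)/1280000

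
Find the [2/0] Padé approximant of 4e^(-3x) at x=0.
18*x**2 - 12*x + 4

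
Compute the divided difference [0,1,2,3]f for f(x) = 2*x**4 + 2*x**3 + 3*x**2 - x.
14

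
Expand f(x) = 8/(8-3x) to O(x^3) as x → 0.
1 + 3*x/8 + 9*x**2/64 + O(x**3)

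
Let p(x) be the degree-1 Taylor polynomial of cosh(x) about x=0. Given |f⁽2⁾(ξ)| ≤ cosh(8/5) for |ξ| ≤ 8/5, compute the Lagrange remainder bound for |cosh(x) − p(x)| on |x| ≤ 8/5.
32*cosh(8/5)/25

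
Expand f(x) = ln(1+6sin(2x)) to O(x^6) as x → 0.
12*x - 72*x**2 + 568*x**3 - 5088*x**4 + 48616*x**5 + O(x**6)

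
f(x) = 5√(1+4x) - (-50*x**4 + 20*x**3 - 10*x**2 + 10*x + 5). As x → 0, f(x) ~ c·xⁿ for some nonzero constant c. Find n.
5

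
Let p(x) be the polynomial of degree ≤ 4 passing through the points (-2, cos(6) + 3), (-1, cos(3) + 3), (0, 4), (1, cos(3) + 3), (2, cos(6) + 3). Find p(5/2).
175*cos(6)/64 - 75*cos(3)/16 + 381/64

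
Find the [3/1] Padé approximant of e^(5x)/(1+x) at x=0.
(5125*x**3/1776 + 150*x**2/37 + 855*x/296 + 1)/(1 - 329*x/296)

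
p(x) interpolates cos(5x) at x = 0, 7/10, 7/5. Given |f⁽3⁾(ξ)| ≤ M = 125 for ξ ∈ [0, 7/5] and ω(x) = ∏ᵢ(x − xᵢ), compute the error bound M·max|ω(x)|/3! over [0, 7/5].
343*sqrt(3)/216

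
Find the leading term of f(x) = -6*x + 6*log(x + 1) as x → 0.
-3*x**2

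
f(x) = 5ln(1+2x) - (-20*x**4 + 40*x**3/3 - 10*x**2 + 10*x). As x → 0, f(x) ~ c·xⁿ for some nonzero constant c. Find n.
5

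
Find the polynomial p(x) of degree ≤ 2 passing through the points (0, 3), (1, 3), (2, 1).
-x**2 + x + 3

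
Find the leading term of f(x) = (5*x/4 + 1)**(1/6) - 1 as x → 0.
5*x/24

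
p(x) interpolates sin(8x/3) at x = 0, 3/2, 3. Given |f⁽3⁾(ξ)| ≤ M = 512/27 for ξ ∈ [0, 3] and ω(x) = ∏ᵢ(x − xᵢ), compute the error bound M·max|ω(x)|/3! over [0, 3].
64*sqrt(3)/27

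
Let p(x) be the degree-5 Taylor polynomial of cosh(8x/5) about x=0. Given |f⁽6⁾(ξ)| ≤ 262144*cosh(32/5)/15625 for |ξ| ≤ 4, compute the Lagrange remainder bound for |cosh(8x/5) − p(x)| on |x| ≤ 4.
67108864*cosh(32/5)/703125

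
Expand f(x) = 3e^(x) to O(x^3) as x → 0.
3 + 3*x + 3*x**2/2 + O(x**3)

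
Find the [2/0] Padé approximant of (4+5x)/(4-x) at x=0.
3*x**2/8 + 3*x/2 + 1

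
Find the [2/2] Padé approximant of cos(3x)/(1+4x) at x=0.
(-441*x**2/92 + 6*x/23 + 1)/(3*x**2/4 + 98*x/23 + 1)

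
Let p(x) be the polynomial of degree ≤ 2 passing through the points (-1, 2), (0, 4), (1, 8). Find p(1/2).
23/4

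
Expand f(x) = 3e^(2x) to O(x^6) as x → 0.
3 + 6*x + 6*x**2 + 4*x**3 + 2*x**4 + 4*x**5/5 + O(x**6)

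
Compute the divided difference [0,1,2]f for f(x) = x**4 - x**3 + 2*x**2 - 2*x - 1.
6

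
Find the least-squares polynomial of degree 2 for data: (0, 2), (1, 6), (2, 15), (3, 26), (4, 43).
2 + (11/5)x + (2)x²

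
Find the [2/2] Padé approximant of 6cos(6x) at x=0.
(6 - 90*x**2)/(3*x**2 + 1)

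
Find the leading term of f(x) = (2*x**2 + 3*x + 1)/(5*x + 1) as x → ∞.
2*x/5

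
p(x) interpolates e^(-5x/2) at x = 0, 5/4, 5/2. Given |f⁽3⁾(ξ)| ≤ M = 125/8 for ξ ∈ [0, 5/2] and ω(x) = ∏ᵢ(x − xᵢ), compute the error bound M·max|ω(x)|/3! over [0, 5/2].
15625*sqrt(3)/13824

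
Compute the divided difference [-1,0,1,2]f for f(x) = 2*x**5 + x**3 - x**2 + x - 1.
11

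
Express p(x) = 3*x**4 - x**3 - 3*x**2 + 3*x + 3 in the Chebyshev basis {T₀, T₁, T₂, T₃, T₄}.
(21/8)T₀ + (9/4)T₁ + (-1/4)T₃ + (3/8)T₄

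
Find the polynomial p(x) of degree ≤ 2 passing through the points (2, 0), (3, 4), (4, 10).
x**2 - x - 2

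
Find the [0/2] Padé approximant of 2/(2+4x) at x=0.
1/(2*x + 1)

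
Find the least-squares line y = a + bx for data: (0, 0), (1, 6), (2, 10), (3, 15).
a = 2/5, b = 49/10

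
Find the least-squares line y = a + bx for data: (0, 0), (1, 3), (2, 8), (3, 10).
a = 0, b = 7/2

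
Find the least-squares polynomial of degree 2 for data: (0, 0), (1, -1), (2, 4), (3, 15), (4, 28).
-12/35 + (-88/35)x + (17/7)x²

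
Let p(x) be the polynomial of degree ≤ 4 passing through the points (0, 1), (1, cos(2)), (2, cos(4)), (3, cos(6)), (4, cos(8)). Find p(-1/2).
189*cos(4)/64 - 45*cos(6)/32 + 35*cos(8)/128 - 105*cos(2)/32 + 315/128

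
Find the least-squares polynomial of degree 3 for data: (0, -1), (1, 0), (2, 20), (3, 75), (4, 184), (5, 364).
-19/18 + (-1511/756)x + (41/126)x² + (317/108)x³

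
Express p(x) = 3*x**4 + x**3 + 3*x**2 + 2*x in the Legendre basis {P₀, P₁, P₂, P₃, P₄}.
(8/5)P₀ + (13/5)P₁ + (26/7)P₂ + (2/5)P₃ + (24/35)P₄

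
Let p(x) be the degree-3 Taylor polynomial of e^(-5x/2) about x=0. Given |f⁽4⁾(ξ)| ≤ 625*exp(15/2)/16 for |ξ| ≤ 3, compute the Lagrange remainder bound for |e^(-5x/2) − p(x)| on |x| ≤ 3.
16875*exp(15/2)/128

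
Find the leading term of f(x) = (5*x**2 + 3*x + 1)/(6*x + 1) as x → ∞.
5*x/6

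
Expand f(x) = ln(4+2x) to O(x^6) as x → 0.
log(4) + x/2 - x**2/8 + x**3/24 - x**4/64 + x**5/160 + O(x**6)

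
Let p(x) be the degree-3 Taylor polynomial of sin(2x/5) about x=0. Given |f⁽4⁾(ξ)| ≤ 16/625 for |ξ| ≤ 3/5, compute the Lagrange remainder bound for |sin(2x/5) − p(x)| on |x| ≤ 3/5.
54/390625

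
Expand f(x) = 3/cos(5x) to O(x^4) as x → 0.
3 + 75*x**2/2 + O(x**4)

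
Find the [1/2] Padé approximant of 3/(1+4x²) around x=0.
3/(4*x**2 + 1)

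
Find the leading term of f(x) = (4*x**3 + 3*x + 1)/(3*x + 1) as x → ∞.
4*x**2/3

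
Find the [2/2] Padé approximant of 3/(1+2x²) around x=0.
3/(2*x**2 + 1)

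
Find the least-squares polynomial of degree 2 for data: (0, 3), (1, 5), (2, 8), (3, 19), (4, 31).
16/5 - x + (2)x²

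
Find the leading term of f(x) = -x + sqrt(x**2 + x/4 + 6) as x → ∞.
1/8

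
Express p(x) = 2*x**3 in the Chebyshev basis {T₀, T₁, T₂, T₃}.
(3/2)T₁ + (1/2)T₃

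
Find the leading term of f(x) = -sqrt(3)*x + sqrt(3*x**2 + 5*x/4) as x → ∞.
5*sqrt(3)/24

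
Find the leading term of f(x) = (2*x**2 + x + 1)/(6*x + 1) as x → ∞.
x/3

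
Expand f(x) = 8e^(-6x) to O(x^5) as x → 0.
8 - 48*x + 144*x**2 - 288*x**3 + 432*x**4 + O(x**5)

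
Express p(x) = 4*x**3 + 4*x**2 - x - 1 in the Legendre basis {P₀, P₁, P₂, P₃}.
(1/3)P₀ + (7/5)P₁ + (8/3)P₂ + (8/5)P₃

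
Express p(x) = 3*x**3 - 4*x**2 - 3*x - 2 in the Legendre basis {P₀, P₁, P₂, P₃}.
(-10/3)P₀ + (-6/5)P₁ + (-8/3)P₂ + (6/5)P₃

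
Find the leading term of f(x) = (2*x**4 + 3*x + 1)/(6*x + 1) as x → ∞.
x**3/3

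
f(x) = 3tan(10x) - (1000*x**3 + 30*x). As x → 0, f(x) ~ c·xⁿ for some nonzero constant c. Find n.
5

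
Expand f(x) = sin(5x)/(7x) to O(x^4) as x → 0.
5/7 - 125*x**2/42 + O(x**4)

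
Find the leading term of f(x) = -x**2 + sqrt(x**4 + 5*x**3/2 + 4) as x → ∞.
5*x/4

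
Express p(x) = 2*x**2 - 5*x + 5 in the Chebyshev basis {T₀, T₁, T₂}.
(6)T₀ + (-5)T₁ + T₂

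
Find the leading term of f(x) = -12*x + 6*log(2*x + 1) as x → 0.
-12*x**2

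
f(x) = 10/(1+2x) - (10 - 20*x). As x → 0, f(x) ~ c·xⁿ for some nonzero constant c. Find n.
2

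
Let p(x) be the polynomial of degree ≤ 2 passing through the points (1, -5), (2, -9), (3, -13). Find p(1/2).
-3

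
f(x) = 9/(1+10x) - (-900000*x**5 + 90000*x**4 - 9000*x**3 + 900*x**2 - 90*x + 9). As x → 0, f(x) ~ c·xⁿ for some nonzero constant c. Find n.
6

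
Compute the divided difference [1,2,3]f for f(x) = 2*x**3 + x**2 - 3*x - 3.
13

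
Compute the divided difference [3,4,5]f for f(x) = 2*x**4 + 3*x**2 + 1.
197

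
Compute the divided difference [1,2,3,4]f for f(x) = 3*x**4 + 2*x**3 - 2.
32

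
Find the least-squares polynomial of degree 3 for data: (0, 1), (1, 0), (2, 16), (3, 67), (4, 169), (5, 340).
64/63 + (-767/189)x + (1/9)x² + (77/27)x³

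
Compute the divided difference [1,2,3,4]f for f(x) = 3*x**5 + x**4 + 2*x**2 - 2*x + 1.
205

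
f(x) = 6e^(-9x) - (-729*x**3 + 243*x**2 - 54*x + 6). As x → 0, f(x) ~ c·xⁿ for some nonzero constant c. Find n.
4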